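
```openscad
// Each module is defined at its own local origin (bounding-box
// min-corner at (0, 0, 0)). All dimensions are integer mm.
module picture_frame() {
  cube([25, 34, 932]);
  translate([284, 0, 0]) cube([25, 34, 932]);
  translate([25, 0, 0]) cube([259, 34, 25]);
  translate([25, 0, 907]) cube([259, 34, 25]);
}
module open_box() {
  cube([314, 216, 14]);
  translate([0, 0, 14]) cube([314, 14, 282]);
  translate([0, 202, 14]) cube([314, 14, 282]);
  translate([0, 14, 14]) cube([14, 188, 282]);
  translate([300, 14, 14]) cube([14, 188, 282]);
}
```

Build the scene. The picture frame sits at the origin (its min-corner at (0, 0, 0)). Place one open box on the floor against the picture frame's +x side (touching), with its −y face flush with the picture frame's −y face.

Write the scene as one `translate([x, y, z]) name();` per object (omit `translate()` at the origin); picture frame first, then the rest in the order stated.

picture_frame();
translate([309, 0, 0]) open_box();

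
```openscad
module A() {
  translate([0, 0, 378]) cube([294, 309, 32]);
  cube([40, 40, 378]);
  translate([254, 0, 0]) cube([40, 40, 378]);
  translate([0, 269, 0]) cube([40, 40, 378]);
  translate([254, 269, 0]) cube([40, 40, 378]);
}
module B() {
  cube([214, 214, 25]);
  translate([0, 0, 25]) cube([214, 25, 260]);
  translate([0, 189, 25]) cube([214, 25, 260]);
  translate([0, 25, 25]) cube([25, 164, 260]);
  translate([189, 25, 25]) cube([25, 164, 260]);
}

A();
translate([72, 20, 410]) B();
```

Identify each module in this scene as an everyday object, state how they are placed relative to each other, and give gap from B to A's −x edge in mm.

The open box's min-x is at 72; the stool's min-x is 0; gap = 72 mm.

A is a stool. B is an open box. The open box is on top of the stool. The gap from the open box to the stool's −x edge is 72 mm.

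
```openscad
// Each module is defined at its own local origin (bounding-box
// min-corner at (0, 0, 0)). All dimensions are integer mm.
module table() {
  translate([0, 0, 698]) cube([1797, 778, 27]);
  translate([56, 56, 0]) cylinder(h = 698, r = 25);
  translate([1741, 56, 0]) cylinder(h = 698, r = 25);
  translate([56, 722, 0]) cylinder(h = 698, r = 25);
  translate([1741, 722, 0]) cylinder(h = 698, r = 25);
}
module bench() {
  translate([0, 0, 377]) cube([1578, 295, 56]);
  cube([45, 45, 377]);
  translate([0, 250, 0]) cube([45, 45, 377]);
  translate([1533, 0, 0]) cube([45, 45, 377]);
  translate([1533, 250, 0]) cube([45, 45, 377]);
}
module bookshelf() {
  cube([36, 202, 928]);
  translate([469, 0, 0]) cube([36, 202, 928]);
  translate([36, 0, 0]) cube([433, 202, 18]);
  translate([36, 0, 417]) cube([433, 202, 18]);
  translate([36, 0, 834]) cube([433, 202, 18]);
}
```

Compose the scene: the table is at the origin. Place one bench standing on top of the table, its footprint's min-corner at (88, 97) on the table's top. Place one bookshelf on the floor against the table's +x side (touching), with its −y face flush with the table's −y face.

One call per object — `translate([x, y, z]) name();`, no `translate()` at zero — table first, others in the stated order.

table();
translate([88, 97, 725]) bench();
translate([1797, 0, 0]) bookshelf();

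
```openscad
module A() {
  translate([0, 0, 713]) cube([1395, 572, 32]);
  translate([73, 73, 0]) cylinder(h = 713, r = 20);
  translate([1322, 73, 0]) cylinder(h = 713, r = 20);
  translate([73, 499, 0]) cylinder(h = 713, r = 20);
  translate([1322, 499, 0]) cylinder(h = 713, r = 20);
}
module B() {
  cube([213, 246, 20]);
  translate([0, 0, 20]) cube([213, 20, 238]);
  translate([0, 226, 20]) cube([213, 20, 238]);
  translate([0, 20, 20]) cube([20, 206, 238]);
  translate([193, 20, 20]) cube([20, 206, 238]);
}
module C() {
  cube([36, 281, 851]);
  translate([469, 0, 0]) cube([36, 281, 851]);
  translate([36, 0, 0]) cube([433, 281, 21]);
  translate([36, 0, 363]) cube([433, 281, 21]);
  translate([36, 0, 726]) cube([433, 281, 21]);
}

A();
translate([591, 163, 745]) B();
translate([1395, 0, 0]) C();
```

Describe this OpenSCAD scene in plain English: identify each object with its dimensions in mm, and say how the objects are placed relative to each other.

A is a rectangular dining table. The top is 1395×572×32 mm with its upper surface at z = 745 mm. It stands on four round legs of 40 mm diameter, each leg's bounding box inset 53 mm from the nearest pair of top edges, running from the floor to the underside of the top.

B is an open storage box with external size 213×246×258 mm and wall thickness 20 mm (the base is also 20 mm thick). The base covers the whole footprint; the four walls stand on the base, with the y-facing walls full-width and the x-facing walls fitting between their inner faces.

C is a bookshelf 505 mm wide overall, 281 mm deep and 851 mm tall. The two sides are 36 mm thick vertical panels. 3 horizontal shelves of 21 mm thickness span between the inner faces of the sides; the lowest shelf sits on the floor and shelves are stacked with a clear vertical gap of 342 mm between each pair.

The open box is on top of the table, centred. The bookshelf is against the table's +x side, with their −y faces flush.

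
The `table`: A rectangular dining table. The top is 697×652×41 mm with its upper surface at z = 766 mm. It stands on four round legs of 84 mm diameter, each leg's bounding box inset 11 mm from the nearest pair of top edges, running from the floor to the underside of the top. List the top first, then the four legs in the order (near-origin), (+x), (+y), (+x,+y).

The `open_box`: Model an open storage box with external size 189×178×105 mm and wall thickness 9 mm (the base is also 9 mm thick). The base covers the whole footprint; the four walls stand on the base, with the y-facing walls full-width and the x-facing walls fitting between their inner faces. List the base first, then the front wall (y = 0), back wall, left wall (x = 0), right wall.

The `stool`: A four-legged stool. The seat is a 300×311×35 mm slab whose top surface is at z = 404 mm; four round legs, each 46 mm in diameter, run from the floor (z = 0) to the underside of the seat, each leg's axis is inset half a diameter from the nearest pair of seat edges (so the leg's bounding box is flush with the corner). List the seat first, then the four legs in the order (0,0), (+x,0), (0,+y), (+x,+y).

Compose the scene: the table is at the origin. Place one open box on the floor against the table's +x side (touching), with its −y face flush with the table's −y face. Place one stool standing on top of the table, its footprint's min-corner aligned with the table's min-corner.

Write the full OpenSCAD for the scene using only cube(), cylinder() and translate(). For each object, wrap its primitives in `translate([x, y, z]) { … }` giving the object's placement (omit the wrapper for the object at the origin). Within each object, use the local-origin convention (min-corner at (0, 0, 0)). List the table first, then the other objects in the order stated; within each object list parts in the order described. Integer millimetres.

translate([0, 0, 725]) cube([697, 652, 41]);
translate([53, 53, 0]) cylinder(h = 725, r = 42);
translate([644, 53, 0]) cylinder(h = 725, r = 42);
translate([53, 599, 0]) cylinder(h = 725, r = 42);
translate([644, 599, 0]) cylinder(h = 725, r = 42);
translate([697, 0, 0]) {
  cube([189, 178, 9]);
  translate([0, 0, 9]) cube([189, 9, 96]);
  translate([0, 169, 9]) cube([189, 9, 96]);
  translate([0, 9, 9]) cube([9, 160, 96]);
  translate([180, 9, 9]) cube([9, 160, 96]);
}
translate([0, 0, 766]) {
  translate([0, 0, 369]) cube([300, 311, 35]);
  translate([23, 23, 0]) cylinder(h = 369, r = 23);
  translate([277, 23, 0]) cylinder(h = 369, r = 23);
  translate([23, 288, 0]) cylinder(h = 369, r = 23);
  translate([277, 288, 0]) cylinder(h = 369, r = 23);
}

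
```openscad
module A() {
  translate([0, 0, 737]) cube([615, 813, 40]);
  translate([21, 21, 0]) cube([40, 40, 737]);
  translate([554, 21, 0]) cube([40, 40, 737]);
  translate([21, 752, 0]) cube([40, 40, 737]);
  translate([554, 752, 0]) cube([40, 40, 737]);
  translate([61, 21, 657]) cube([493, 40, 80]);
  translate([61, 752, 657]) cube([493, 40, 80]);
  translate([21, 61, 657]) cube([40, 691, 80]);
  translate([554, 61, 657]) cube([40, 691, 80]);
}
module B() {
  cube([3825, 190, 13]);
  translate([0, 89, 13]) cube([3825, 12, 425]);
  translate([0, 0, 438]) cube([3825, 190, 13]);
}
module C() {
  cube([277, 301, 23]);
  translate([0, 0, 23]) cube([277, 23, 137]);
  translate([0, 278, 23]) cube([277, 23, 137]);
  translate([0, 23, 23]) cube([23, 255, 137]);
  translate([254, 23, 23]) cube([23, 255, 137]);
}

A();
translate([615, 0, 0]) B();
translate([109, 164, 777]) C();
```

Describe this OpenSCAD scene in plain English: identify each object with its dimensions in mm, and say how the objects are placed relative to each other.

A is a table with a 615×813 mm rectangular top, 40 mm thick, top surface at z = 777 mm, supported by four 40×40 mm square legs, each inset 21 mm from the nearest pair of top edges, running from the floor. Four apron rails, 40 mm thick and 80 mm tall, run between adjacent legs with their top edges flush with the underside of the top and their outer faces flush with the legs' outer faces.

B is an I-beam lying along x, 3825 mm long. Overall section height 451 mm. Two flanges 190 mm wide (y) and 13 mm thick, one on the floor and one at the top; a web 12 mm thick runs between them, centred on the flange width.

C is an open-topped rectangular box: outside dimensions 277×301×160 mm, with a uniform wall and base thickness of 23 mm. The base is a full 277×301 slab on the floor; four walls sit on top of the base. The front and back walls (the −y and +y sides) span the full width; the two side walls fit between them.

The I-beam is against the table's +x side, with their −y faces flush. The open box is on top of the table.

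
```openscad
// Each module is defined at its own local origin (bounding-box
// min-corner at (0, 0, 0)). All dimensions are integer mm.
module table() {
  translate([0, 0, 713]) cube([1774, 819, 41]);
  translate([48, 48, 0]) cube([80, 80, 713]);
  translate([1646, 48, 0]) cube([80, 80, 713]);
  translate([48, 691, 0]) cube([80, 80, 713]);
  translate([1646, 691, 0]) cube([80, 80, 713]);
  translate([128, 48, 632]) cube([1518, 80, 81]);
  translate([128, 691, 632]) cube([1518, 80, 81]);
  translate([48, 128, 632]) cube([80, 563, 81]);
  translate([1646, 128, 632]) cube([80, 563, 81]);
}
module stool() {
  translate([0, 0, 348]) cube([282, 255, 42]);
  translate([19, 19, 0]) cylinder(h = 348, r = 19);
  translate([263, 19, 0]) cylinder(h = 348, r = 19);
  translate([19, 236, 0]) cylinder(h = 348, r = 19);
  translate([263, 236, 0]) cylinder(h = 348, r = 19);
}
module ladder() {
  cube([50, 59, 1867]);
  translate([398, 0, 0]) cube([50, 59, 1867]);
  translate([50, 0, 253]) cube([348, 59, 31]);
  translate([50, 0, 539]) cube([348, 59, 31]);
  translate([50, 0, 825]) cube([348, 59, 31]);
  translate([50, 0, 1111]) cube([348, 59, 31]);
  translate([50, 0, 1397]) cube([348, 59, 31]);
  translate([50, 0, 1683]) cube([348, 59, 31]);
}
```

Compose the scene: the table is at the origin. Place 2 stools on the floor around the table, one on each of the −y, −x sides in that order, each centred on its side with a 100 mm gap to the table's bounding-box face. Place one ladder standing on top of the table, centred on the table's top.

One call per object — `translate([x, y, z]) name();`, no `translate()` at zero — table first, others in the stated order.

table();
translate([746, -355, 0]) stool();
translate([-382, 282, 0]) stool();
translate([663, 380, 754]) ladder();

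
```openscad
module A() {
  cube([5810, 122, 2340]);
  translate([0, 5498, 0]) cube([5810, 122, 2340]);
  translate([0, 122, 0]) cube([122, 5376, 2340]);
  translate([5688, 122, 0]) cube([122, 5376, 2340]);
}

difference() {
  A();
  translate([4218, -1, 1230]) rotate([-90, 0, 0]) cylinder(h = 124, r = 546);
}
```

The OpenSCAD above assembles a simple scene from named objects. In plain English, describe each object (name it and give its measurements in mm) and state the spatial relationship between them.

A is a box-shaped house frame (walls only): outside footprint 5810×5620 mm, wall height 2340 mm, wall thickness 122 mm. The two y-facing walls run the full x-width; the two x-facing walls fit between the inner faces of the y-facing walls.

The house frame has a circular hole of radius 546 mm through its front wall, centred at (x = 4218, z = 1230).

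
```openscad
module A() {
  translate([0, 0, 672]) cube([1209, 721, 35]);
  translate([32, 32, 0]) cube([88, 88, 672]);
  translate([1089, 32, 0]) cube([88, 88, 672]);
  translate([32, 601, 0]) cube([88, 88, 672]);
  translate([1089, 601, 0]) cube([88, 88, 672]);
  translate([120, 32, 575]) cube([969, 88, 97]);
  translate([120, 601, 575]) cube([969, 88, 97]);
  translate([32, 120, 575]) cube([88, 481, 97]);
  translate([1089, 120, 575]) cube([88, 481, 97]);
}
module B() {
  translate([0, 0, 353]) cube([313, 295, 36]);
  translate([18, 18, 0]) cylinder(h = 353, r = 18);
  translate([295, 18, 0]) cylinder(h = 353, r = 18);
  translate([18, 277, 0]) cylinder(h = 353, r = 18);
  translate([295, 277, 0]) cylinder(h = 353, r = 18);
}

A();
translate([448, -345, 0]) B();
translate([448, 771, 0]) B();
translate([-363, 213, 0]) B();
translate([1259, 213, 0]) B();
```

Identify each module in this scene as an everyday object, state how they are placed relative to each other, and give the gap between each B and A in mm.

Each stool's nearest face is 50 mm from the table's bounding box.

A is a table. B is a stool. Four stools sit around the table at the −y, +y, −x, +x sides. The gap between each stool and the table is 50 mm.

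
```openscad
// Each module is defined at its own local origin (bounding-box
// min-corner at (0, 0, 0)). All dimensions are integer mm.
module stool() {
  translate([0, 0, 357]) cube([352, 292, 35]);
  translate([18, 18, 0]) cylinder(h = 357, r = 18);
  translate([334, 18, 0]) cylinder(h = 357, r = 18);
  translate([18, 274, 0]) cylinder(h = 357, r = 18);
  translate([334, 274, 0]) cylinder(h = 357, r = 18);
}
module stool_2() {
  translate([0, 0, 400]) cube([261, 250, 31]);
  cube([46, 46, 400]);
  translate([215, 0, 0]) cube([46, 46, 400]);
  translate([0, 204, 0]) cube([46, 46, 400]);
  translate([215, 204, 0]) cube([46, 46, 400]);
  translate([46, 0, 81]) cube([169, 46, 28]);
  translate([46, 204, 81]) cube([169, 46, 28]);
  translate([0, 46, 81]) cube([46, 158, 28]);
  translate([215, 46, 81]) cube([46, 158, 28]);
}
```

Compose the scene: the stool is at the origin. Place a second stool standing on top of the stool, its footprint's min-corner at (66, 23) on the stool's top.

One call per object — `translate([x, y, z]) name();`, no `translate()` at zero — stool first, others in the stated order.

stool();
translate([66, 23, 392]) stool_2();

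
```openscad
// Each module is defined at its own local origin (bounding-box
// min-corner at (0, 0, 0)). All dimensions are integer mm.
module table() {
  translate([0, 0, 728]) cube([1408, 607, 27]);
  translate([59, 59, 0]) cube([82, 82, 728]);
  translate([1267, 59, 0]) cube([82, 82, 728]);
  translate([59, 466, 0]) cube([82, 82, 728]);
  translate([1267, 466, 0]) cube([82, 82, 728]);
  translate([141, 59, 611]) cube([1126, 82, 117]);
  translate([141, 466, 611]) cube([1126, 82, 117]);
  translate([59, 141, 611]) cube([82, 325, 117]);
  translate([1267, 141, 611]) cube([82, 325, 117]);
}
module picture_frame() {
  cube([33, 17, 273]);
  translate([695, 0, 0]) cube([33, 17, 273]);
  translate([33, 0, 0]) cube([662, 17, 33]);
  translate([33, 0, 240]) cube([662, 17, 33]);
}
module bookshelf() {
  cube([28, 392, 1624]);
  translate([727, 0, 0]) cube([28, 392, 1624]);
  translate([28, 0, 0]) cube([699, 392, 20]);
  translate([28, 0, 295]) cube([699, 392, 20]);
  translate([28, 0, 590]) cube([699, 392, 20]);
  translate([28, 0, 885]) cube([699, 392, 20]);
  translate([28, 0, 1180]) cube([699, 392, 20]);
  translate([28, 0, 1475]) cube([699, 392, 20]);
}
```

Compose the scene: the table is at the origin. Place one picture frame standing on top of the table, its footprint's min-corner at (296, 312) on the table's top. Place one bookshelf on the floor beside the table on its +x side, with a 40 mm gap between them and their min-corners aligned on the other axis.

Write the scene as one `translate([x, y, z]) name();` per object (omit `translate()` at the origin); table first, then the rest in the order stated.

table();
translate([296, 312, 755]) picture_frame();
translate([1448, 0, 0]) bookshelf();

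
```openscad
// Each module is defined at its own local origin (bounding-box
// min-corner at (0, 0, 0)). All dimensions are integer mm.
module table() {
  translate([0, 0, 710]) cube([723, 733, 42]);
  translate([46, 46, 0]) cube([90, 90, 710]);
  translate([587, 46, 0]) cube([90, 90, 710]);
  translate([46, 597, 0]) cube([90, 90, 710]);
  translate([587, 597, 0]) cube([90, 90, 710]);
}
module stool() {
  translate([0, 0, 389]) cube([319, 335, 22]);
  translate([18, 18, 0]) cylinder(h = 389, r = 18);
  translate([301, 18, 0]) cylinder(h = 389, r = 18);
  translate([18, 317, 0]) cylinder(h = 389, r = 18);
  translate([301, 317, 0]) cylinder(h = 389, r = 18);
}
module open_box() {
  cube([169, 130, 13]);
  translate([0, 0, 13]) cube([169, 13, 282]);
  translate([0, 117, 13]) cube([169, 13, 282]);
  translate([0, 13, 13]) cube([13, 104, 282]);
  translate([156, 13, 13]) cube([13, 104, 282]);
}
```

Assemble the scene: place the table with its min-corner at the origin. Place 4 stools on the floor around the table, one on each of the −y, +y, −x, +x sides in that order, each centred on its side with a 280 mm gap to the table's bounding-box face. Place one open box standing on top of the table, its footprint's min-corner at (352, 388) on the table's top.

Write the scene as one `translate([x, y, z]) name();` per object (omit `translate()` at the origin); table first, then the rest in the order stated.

table();
translate([202, -615, 0]) stool();
translate([202, 1013, 0]) stool();
translate([-599, 199, 0]) stool();
translate([1003, 199, 0]) stool();
translate([352, 388, 752]) open_box();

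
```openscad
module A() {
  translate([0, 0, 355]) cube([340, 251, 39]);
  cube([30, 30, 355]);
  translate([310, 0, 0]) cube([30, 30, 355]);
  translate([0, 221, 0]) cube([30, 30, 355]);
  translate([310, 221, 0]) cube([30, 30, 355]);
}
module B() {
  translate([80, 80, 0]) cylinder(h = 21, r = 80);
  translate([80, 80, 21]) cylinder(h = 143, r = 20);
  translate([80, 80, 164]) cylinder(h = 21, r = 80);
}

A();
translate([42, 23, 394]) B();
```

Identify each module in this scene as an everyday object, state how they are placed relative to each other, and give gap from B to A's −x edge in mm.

The spool's min-x is at 42; the stool's min-x is 0; gap = 42 mm.

A is a stool. B is a spool. The spool is on top of the stool. The gap from the spool to the stool's −x edge is 42 mm.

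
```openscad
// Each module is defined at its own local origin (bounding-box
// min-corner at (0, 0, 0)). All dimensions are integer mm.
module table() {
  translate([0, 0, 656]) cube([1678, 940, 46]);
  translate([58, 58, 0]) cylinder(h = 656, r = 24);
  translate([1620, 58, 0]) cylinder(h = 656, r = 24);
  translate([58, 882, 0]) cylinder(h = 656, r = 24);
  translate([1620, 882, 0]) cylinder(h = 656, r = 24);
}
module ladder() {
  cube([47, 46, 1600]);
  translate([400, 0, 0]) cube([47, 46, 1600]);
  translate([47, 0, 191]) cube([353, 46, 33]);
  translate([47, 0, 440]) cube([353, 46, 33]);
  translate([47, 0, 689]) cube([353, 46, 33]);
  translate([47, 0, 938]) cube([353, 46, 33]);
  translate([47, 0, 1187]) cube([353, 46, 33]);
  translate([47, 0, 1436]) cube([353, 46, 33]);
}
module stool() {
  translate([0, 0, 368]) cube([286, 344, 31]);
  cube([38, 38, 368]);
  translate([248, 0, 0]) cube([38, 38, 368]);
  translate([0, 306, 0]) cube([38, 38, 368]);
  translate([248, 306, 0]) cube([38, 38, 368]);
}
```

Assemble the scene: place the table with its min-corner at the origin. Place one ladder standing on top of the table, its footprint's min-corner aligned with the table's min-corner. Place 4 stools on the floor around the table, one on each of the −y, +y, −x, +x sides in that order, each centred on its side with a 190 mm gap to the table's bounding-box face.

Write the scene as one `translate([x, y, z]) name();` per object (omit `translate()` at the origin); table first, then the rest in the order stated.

table();
translate([0, 0, 702]) ladder();
translate([696, -534, 0]) stool();
translate([696, 1130, 0]) stool();
translate([-476, 298, 0]) stool();
translate([1868, 298, 0]) stool();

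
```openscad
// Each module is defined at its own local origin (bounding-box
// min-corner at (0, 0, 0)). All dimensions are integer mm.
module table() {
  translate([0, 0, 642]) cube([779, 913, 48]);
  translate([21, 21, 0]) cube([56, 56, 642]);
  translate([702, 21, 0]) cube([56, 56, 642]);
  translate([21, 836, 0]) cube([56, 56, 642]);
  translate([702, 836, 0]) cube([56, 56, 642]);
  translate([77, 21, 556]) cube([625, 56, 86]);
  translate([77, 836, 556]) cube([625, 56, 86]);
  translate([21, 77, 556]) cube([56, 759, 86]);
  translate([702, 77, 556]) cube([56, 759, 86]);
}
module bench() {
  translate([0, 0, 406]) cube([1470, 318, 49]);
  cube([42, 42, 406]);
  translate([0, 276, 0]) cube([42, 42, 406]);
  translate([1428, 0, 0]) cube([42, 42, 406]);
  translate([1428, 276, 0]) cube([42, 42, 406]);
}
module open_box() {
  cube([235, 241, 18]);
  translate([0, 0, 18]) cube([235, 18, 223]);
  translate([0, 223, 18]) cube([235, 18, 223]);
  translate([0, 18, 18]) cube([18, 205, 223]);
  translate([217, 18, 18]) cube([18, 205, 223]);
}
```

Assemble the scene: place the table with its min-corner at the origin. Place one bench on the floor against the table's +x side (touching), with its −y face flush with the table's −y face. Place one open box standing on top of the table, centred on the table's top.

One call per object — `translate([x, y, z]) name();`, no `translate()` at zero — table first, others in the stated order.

table();
translate([779, 0, 0]) bench();
translate([272, 336, 690]) open_box();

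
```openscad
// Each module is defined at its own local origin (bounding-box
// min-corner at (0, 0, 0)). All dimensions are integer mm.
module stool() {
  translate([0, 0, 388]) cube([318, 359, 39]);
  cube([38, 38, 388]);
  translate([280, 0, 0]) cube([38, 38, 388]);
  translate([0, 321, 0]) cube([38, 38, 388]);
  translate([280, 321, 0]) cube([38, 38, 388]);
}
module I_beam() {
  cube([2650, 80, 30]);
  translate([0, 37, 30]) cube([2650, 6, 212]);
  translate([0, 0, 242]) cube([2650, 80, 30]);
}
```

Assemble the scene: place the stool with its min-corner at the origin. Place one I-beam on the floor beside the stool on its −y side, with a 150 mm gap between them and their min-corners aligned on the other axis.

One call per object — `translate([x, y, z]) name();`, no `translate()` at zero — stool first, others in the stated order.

stool();
translate([0, -230, 0]) I_beam();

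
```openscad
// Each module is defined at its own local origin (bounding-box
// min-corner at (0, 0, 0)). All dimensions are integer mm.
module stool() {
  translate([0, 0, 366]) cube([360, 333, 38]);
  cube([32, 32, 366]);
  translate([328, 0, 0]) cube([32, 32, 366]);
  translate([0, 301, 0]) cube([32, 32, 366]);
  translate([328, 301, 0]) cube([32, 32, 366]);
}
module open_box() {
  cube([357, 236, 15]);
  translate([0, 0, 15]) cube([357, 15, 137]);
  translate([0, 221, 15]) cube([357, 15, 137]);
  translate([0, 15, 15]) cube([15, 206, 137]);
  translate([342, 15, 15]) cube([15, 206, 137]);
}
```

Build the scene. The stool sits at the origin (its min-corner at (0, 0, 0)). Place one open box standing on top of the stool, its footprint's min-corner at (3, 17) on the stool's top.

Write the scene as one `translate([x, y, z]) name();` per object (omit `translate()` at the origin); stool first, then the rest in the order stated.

stool();
translate([3, 17, 404]) open_box();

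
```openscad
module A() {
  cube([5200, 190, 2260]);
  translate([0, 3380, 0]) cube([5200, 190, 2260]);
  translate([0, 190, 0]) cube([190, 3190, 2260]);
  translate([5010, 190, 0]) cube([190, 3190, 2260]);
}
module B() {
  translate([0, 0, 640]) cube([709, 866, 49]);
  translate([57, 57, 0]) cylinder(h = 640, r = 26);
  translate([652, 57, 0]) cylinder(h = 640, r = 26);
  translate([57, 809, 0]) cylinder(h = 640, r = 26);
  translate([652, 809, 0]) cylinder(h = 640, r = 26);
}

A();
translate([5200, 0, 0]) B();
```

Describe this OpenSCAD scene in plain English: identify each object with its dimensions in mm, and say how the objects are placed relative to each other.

A is a box-shaped house frame (walls only): outside footprint 5200×3570 mm, wall height 2260 mm, wall thickness 190 mm. The two y-facing walls run the full x-width; the two x-facing walls fit between the inner faces of the y-facing walls.

B is a table: top 709 mm (x) × 866 mm (y), 49 mm thick, upper face at z = 689 mm, on four round legs of 52 mm diameter, each leg's bounding box inset 31 mm from the nearest pair of top edges, running from z = 0 to the bottom of the top.

The table is against the house frame's +x side, with their −y faces flush.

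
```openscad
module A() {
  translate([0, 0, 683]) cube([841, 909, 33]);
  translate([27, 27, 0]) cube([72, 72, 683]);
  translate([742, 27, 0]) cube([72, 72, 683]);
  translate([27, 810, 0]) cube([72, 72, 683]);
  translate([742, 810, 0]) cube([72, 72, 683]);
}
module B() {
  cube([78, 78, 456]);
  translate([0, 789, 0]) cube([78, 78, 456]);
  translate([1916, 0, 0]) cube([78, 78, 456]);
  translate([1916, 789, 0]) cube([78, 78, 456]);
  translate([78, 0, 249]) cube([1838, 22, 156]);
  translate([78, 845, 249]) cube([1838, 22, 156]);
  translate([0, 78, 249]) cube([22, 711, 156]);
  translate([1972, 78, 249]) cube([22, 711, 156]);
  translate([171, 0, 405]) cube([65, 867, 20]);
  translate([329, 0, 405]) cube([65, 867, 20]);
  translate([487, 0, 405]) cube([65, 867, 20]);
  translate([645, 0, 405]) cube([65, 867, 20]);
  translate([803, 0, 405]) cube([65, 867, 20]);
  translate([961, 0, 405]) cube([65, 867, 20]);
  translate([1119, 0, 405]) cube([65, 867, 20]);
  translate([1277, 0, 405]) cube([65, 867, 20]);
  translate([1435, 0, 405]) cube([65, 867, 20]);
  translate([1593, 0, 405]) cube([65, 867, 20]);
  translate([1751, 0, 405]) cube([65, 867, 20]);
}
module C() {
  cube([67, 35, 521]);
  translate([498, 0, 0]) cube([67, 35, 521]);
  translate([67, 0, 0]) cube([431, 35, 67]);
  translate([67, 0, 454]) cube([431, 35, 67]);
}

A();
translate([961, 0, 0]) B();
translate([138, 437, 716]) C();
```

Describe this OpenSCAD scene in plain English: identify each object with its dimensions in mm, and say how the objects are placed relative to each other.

A is a table: top 841 mm (x) × 909 mm (y), 33 mm thick, upper face at z = 716 mm, on four 72×72 mm square legs, each inset 27 mm from the nearest pair of top edges, running from z = 0 to the bottom of the top.

B is a bed frame 1994 mm long (x) by 867 mm wide (y). Four 78×78 mm corner posts, 456 mm tall, at the corners of the footprint. Four rails of 22 mm thickness and 156 mm height run between adjacent posts with their undersides at z = 249 mm, their outer faces flush with the outside of the frame (the two x-running rails run between the posts' inner faces; the two y-running rails run between the posts' inner faces). 11 slats, each 65 mm wide (x) and 20 mm thick, lie across the top of the two x-running rails, running the full 867 mm width of the frame in y; the slats are evenly spaced along x between the inner faces of the end posts with equal gaps (rounded down to the nearest mm) at the −x end and between each pair — any rounding remainder accumulates at the +x end.

C is a rectangular picture frame lying in the x–z plane (depth along y). The opening is 431 mm wide (x) by 387 mm tall (z), surrounded by a border 67 mm wide on all four sides. The frame is 35 mm deep and is made of two full-height vertical stiles with two horizontal rails fitted between them.

The bed frame is on the floor beside the table on its +x side. The picture frame is on top of the table, centred.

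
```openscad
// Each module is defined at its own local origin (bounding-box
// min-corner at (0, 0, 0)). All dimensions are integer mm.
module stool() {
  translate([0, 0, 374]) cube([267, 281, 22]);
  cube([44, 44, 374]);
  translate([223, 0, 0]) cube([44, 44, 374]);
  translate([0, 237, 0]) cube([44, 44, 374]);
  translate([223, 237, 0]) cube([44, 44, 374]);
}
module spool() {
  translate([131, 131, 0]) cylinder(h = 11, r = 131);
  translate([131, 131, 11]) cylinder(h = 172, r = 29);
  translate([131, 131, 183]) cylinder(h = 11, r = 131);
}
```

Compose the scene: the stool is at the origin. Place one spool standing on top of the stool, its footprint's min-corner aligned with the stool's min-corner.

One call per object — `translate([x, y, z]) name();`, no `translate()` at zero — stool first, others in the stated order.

stool();
translate([0, 0, 396]) spool();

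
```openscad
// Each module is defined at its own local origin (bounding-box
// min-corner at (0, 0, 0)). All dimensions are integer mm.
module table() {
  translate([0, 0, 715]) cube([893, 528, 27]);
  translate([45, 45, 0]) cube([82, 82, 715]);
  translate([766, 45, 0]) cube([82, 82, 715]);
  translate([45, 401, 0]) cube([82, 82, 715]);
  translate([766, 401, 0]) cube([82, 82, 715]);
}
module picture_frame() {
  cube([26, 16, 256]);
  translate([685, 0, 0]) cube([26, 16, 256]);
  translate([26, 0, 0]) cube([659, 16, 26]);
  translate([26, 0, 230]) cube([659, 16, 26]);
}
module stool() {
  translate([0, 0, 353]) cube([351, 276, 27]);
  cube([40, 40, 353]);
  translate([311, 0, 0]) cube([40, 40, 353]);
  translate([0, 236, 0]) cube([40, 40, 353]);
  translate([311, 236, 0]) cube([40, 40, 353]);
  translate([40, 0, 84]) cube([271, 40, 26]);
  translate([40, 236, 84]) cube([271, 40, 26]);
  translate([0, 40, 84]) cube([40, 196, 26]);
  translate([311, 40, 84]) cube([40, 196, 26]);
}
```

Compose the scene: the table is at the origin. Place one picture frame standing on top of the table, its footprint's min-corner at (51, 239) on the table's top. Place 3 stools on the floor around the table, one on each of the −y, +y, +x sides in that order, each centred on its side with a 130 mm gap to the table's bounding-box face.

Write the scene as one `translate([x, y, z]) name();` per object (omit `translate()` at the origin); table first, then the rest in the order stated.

table();
translate([51, 239, 742]) picture_frame();
translate([271, -406, 0]) stool();
translate([271, 658, 0]) stool();
translate([1023, 126, 0]) stool();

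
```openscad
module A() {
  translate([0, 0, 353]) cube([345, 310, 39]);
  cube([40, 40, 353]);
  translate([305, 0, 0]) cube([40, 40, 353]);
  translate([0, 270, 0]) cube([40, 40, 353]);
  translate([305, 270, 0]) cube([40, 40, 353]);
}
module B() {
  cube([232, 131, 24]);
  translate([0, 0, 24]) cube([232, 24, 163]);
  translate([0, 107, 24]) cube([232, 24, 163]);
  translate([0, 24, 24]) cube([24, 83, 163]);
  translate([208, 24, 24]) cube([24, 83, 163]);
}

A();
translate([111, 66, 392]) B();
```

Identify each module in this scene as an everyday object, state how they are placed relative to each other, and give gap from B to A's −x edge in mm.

A is a stool. B is an open box. The open box is on top of the stool. The gap from the open box to the stool's −x edge is 111 mm.

The open box's min-x is at 111; the stool's min-x is 0; gap = 111 mm.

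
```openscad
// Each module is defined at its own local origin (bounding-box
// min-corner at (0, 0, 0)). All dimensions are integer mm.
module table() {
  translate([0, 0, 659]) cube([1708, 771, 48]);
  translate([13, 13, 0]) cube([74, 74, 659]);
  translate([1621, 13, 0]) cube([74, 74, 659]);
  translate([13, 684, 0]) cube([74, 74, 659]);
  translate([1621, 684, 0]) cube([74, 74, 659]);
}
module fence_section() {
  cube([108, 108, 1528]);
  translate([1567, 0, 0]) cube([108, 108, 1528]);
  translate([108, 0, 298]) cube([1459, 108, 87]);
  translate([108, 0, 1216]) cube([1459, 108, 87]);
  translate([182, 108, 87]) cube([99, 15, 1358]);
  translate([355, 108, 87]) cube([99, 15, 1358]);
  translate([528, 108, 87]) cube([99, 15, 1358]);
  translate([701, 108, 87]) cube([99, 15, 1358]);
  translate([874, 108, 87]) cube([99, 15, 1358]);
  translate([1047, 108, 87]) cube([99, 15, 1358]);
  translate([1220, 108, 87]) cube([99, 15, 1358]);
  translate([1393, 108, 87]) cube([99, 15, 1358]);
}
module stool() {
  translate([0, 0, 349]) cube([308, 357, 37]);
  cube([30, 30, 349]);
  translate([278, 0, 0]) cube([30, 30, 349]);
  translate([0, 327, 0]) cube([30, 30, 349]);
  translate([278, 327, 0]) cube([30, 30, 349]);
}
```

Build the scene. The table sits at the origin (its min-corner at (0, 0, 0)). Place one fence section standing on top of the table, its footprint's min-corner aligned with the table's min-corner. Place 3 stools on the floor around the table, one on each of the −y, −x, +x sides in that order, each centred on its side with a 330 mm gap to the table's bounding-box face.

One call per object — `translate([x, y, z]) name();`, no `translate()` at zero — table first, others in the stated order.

table();
translate([0, 0, 707]) fence_section();
translate([700, -687, 0]) stool();
translate([-638, 207, 0]) stool();
translate([2038, 207, 0]) stool();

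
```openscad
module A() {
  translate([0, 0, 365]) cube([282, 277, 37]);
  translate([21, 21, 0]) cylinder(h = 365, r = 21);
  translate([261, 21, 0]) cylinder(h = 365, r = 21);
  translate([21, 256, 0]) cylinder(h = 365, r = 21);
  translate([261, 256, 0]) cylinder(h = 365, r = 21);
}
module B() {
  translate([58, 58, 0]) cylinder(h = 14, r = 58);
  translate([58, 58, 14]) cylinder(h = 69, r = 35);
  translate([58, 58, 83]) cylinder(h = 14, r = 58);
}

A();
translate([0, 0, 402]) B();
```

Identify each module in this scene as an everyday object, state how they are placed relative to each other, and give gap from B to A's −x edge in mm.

The spool's min-x is at 0; the stool's min-x is 0; gap = 0 mm.

A is a stool. B is a spool. The spool is on top of the stool. The gap from the spool to the stool's −x edge is 0 mm.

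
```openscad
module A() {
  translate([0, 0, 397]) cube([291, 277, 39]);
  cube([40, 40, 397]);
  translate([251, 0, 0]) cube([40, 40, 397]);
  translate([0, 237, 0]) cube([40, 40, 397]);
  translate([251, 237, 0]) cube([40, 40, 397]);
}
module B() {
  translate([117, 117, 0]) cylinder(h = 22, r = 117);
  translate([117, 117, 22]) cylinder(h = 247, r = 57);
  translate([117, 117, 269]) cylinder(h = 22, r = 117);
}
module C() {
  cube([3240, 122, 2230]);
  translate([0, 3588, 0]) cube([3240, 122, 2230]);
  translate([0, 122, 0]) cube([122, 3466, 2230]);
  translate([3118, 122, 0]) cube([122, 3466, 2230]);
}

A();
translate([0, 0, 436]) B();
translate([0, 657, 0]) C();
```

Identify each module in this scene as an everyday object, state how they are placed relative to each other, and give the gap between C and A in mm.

A is a stool. B is a spool. C is a house frame. The spool is on top of the stool. The house frame is on the floor beside the stool on its +y side. The gap between the house frame and the stool is 380 mm.

The house frame's nearest face is 380 mm from the stool's +y face.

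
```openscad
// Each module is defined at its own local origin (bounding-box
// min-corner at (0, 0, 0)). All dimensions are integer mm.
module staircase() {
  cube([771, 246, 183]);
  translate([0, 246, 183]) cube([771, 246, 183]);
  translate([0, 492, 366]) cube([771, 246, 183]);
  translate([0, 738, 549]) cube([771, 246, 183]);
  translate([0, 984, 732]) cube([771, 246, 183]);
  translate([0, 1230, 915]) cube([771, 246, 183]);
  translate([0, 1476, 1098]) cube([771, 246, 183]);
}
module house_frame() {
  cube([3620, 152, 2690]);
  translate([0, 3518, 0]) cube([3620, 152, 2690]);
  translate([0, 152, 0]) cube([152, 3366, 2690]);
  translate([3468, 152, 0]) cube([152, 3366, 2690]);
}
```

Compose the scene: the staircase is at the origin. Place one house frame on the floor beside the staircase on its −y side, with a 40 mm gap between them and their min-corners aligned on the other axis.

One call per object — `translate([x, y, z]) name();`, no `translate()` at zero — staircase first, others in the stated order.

staircase();
translate([0, -3710, 0]) house_frame();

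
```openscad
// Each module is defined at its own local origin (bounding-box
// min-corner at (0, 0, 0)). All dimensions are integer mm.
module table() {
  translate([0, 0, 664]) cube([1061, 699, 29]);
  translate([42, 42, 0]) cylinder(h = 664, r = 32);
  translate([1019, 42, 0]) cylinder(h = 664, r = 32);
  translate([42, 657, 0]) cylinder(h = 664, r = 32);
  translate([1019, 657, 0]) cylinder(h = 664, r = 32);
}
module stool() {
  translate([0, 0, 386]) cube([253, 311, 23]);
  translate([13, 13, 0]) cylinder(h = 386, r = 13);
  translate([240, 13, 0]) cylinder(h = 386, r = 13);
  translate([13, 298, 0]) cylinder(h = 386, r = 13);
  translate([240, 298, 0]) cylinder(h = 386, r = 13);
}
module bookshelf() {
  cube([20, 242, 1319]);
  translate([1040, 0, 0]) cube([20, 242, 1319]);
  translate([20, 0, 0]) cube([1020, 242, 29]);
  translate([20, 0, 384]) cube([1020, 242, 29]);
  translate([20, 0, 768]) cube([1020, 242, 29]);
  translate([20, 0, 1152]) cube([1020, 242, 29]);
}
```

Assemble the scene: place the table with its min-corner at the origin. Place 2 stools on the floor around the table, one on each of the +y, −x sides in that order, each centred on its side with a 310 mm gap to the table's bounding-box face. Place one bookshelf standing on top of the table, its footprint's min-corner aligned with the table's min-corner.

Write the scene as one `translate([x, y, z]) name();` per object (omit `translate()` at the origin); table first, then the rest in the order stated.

table();
translate([404, 1009, 0]) stool();
translate([-563, 194, 0]) stool();
translate([0, 0, 693]) bookshelf();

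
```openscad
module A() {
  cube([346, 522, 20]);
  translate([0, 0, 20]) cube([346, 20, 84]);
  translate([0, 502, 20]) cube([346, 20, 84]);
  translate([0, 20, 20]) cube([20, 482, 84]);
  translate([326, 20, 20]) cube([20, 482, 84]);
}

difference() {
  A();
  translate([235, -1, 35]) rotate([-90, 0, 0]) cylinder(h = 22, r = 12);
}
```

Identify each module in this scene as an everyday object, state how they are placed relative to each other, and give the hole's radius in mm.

A is an open box. The open box has a circular hole through its front wall. The hole's radius is 12 mm.

The subtracted cylinder has r = 12 mm.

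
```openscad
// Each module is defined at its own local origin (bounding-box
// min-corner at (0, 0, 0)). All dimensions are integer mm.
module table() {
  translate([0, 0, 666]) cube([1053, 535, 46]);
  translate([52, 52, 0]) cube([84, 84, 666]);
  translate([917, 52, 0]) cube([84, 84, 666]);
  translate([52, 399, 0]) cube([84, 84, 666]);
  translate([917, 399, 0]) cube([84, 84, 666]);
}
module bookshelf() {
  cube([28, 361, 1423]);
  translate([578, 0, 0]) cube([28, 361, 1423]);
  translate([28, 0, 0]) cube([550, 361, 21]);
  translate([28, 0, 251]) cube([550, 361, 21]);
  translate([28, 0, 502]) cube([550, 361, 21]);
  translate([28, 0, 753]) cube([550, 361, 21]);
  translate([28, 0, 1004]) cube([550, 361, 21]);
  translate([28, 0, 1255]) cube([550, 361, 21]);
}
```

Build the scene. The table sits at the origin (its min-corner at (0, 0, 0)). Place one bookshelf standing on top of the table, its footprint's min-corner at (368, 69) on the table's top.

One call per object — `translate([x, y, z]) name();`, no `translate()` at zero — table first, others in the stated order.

table();
translate([368, 69, 712]) bookshelf();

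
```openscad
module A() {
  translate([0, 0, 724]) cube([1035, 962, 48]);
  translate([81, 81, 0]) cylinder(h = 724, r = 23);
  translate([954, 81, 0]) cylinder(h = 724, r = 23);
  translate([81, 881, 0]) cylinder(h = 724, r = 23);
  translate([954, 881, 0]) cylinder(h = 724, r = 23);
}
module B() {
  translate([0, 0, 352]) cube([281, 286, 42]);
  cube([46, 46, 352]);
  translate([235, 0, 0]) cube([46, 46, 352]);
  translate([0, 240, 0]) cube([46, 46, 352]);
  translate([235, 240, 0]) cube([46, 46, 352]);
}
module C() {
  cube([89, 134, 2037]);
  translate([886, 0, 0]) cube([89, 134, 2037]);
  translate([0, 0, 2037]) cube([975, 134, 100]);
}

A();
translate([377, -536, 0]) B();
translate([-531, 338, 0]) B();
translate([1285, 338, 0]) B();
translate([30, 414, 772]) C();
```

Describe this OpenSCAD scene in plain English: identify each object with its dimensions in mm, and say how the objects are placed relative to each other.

A is a table: top 1035 mm (x) × 962 mm (y), 48 mm thick, upper face at z = 772 mm, on four round legs of 46 mm diameter, each leg's bounding box inset 58 mm from the nearest pair of top edges, running from z = 0 to the bottom of the top.

B is a four-legged stool. The seat is a 281×286×42 mm slab whose top surface is at z = 394 mm; four square legs, each 46×46 mm in cross-section, run from the floor (z = 0) to the underside of the seat, each flush with a corner of the seat.

C is a door frame. The clear opening is 797 mm wide and 2037 mm high. Two 89 mm wide jambs, 134 mm deep, stand either side of the opening from the floor to the top of the opening. A 100 mm thick head sits across the top of both jambs, spanning the full outside width of the frame.

Three stools sit around the table at the −y, −x, +x sides. The door frame is on top of the table, centred.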